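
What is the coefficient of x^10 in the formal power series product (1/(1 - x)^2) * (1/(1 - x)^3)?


Combine the factors: (1/(1 - x)^2) * (1/(1 - x)^3) = 1/(1 - x)^5.
Then use 1/(1 - x)^r = sum_{k>=0} C(k + r - 1, r - 1) x^k with r = 5 and k = 10:
C(14, 4) = 1001.

1001


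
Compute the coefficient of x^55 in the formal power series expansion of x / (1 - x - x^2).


Let f(x) = sum_{k>=0} a_k x^k. Multiplying f(x) * (1 - x - x^2) = x and matching coefficients gives a_0 = 0, a_1 = 1, and a_k = a_{k-1} + a_{k-2} for k >= 2. These are the Fibonacci numbers F_k.
Iterating from F_0 = 0, F_1 = 1:
F_0=0, F_1=1, F_2=1, F_3=2, F_4=3, F_5=5, F_6=8, F_7=13, F_8=21, F_9=34, ...
F_55 = 139583862445.

139583862445


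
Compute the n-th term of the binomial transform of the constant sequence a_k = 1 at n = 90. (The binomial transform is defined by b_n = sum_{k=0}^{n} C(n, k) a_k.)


With a_k = 1 for all k, b_n = sum_{k=0}^{n} C(n, k) = 2^n by the binomial theorem.
For n = 90: 2^90 = 1237940039285380274899124224.

1237940039285380274899124224


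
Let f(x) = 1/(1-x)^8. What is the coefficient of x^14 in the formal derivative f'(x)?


Differentiate: d/dx [ 1/(1-x)^r ] = r / (1-x)^(r+1).
Here r = 8, so f'(x) = 8 / (1-x)^9.
The expansion of 1/(1-x)^(r+1) has coefficient of x^n equal to C(n+r, r).
So the coefficient of x^14 in f'(x) is
8 * C(22, 8) = 8 * 319770 = 2558160

2558160


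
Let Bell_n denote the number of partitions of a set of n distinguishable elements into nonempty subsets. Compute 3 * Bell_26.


Bell_26 can be computed from the Bell triangle or from Dobinski's identity Bell_n = (1/e) * sum_{k>=0} k^n / k!.
Computing Bell_26 = 49631246523618756274.
Then 3 * 49631246523618756274 = 148893739570856268822.

148893739570856268822


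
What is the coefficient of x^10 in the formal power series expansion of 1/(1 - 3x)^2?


The general identity 1/(1 - c x)^r = sum_{k>=0} c^k C(k + r - 1, r - 1) x^k follows by substituting y = c x into 1/(1 - y)^r = sum_{k>=0} C(k + r - 1, r - 1) y^k.
For c = 3, r = 2, k = 10:
3^10 * C(11, 1) = 59049 * 11 = 649539.

649539


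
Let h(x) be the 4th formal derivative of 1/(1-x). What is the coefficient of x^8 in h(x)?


Differentiating 4 times: d^4/dx^4 [1/(1-x)] = 4!/(1-x)^5.
The expansion 1/(1-x)^5 = sum_{k>=0} C(k+4, 4) x^k, so the coefficient of x^n in 4!/(1-x)^5 is 4! * C(n+4, 4).
For n = 8: 24 * C(12, 4) = 24 * 495 = 11880

11880


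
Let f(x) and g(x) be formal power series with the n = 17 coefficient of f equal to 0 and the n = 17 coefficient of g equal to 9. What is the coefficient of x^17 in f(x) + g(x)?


Addition of formal power series is termwise.
The coefficient of x^17 in f + g = 0 + 9
= 9

9


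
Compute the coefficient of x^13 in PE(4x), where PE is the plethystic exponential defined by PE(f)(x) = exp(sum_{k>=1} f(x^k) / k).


With f(x) = 4x, the exponent is sum_{k>=1} 4 x^k / k = 4 * (-ln(1 - x)). Exponentiating:
PE(4x) = exp(-4 ln(1 - x)) = 1/(1 - x)^4.
By the negative binomial expansion, [x^n] 1/(1 - x)^4 = C(n + 3, 3).
For n = 13: C(16, 3) = 560.

560


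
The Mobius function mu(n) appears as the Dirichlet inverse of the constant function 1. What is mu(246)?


246 = 2 * 3 * 41 (all distinct primes).
mu(246) = (-1)^3 = -1

-1


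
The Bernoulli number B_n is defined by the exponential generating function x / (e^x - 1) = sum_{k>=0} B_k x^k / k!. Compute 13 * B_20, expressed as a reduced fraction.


Bernoulli numbers can also be computed recursively via B_0 = 1 and sum_{j=0}^{m} C(m+1, j) B_j = 0 for m >= 1. Odd-index Bernoulli numbers vanish for k >= 3.
Computing B_20 = -174611/330, so 13 * B_20 = 13 * -174611/330 = -2269943/330.

-2269943/330


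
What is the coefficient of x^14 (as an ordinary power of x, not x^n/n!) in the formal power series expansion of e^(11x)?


The exponential series is e^y = sum_{k>=0} y^k / k!. Substituting y = 11x gives
e^(11x) = sum_{k>=0} 11^k x^k / k!.
So the coefficient of x^n is a^n/n! with a = 11, n = 14:
11^14 / 14! = 379749833583241/87178291200 = 34522712143931/7925299200

34522712143931/7925299200


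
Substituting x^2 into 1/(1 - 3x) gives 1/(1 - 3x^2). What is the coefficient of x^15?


Since 1/(1 - 3x^2) only has even powers of x,
the coefficient of x^15 (odd) is 0.

0


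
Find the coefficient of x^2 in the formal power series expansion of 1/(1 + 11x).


Write 1/(1 + c x) = 1/(1 - (-c) x) and apply the geometric-series identity
1/(1 - y) = sum_{k>=0} y^k to get 1/(1 + c x) = sum_{k>=0} (-c)^k x^k.
So the coefficient of x^k is (-c)^k = (-1)^k * c^k.
Here c = 11 and k = 2:
(-11)^2 = 1 * 121 = 121

121


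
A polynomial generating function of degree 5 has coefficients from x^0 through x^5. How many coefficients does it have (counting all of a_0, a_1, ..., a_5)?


A polynomial of degree 5 takes the form a_0 + a_1 x + ... + a_5 x^5.
The number of coefficients is 5 + 1 = 6.

6


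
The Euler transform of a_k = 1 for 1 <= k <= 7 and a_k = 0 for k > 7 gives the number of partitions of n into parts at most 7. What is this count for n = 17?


Partitions of 17 into parts at most 7:
Using generating function (1-x)^(-1)(1-x^2)^(-1)...(1-x^7)^(-1),
the coefficient of x^17 = 201

201


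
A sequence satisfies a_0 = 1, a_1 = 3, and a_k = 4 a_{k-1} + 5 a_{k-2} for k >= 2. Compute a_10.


The characteristic equation is t^2 - 4 t - 5 = 0, with roots r_1 = 5 and r_2 = -1 (so c_1 = r_1 + r_2, c_2 = -r_1 r_2 as required).
One can use the closed form a_n = A r_1^n + B r_2^n, but direct iteration is more reliable:
a_0 = 1, a_1 = 3, a_2 = 17, a_3 = 83, a_4 = 417, a_5 = 2083, a_6 = 10417, a_7 = 52083, a_8 = 260417, a_9 = 1302083, a_10 = 6510417.
So a_10 = 6510417.

6510417


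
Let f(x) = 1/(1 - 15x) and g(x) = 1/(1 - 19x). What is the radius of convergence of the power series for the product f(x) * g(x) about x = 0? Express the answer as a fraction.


The radius of 1/(1 - 15x) is 1/15 (nearest singularity at x = 1/15), and the radius of 1/(1 - 19x) is 1/19.
The product f(x)*g(x) = 1/((1 - 15x)(1 - 19x)) has singularities at both 1/15 and 1/19, so its radius of convergence is the distance to the nearest one:
min(1/15, 1/19) = 1/19.

1/19


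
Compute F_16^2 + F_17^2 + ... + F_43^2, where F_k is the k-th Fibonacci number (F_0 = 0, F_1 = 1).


There is a standard identity sum_{k=0}^{N} F_k^2 = F_N * F_{N+1} (proved inductively from the telescoping relation F_k^2 = F_k F_{k+1} - F_{k-1} F_k). Then
sum_{k=16}^{43} F_k^2 = F_43 F_44 - F_15 F_16.
Computing: F_43 = 433494437, F_44 = 701408733, F_15 = 610, F_16 = 987.
Sum = 433494437 * 701408733 - 610 * 987 = 304056783818116251.

304056783818116251


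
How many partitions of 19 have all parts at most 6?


Using the generating function (1-x)^(-1)(1-x^2)^(-1)...(1-x^6)^(-1),
the coefficient of x^19 counts these restricted partitions.
Result = 235

235


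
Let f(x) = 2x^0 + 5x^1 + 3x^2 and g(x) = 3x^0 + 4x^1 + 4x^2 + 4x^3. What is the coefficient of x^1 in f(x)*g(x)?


Cauchy product at x^1:
2*4 + 5*3
= 23

23


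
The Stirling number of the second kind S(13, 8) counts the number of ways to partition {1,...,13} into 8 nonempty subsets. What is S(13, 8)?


Using the explicit formula S(n,k) = (1/k!) sum_{j=0}^{k} (-1)^(k-j) C(k,j) j^n:
S(13, 8) = 1899612
Equivalently, S(n,k) is n! times the coefficient of x^n in the EGF (e^x - 1)^k / k!.

1899612


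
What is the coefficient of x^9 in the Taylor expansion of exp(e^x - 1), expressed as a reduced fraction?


exp(e^x - 1) = sum_{k>=0} Bell_k x^k / k!, where Bell_k is the k-th Bell number.
So the coefficient of x^9 is Bell_9 / 9!.
Computing: Bell_9 = 21147 and 9! = 362880, giving
21147/362880 = 1007/17280.

1007/17280


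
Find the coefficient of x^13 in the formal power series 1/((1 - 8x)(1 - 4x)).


By partial fractions or Cauchy convolution:
The coefficient equals sum_{k=0}^{13} 8^k * 4^(13-k).
= 1099444518912

1099444518912


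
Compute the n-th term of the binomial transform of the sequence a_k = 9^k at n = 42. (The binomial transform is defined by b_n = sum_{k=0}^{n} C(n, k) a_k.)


With a_k = 9^k, b_n = sum_{k=0}^{n} C(n, k) 9^k = (1 + 9)^n by the binomial theorem.
For n = 42: (1 + 9)^42 = 10^42 = 1000000000000000000000000000000000000000000.

1000000000000000000000000000000000000000000


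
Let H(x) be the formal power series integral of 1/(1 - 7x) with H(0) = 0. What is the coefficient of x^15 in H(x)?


1/(1 - 7x) = sum_{k>=0} 7^k x^k. Integrating termwise with H(0) = 0:
H(x) = sum_{k>=0} 7^k x^(k+1) / (k+1) = sum_{m>=1} 7^(m-1) x^m / m.
For m = 15: 7^14/15 = 678223072849/15 = 678223072849/15.

678223072849/15


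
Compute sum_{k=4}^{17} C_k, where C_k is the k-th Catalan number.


C_4 through C_17: 14, 42, 132, 429, 1430, 4862, 16796, 58786, 208012, 742900, 2674440, 9694845, 35357670, 129644790
Sum = 14 + 42 + 132 + 429 + 1430 + 4862 + 16796 + 58786 + 208012 + 742900 + 2674440 + 9694845 + 35357670 + 129644790
= 178405148

178405148


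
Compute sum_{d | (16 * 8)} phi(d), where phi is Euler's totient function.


First, 16 * 8 = 128. One classical identity is sum_{d | n} phi(d) = n (each k in [1, n] has a unique gcd with n, and among the k's with gcd(k, n) = n/d there are phi(d) of them). So the sum equals 128. We also verify directly:
Divisors of 128: 1, 2, 4, 8, 16, 32, 64, 128.
phi values: 1, 1, 2, 4, 8, 16, 32, 64.
Sum = 128.

128


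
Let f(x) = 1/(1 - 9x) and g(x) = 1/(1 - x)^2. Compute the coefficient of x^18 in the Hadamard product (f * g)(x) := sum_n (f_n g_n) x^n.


f has coefficients f_k = 9^k. For g = 1/(1 - x)^2 the coefficient is g_k = C(k + 1, 1) = k + 1. The Hadamard coefficient is (f * g)_k = 9^k * (k + 1).
For k = 18: 9^18 * 19 = 150094635296999121 * 19 = 2851798070642983299.

2851798070642983299


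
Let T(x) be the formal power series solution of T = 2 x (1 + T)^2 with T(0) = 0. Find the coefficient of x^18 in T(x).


Apply the Lagrange inversion formula: if T = 2 x * phi(T) with phi(t) = (1 + t)^2, then [x^n] T = 2^n * (1/n) [t^(n-1)] phi(t)^n = 2^n * (1/n) [t^(n-1)] (1 + t)^(2n) = 2^n * (1/n) C(2n, n-1).
Using the identity C(2n, n-1) = C(2n, n) * n / (n+1), the unscaled factor equals C(2n, n) / (n+1) = C_n, the n-th Catalan number.
For n = 18: C_18 = C(36, 18) / 19 = 9075135300/19 = 477638700.
With the 2^18 = 262144 factor, the coefficient is 262144 * 477638700 = 125210119372800.

125210119372800


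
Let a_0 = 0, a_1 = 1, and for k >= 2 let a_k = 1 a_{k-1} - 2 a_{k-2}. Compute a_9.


Iterating the recurrence forward:
a_0 = 0
a_1 = 1
a_2 = 1*1 - 2*0 = 1
a_3 = 1*1 - 2*1 = -1
a_4 = 1*-1 - 2*1 = -3
a_5 = 1*-3 - 2*-1 = -1
a_6 = 1*-1 - 2*-3 = 5
a_7 = 1*5 - 2*-1 = 7
a_8 = 1*7 - 2*5 = -3
a_9 = 1*-3 - 2*7 = -17
So a_9 = -17.

-17


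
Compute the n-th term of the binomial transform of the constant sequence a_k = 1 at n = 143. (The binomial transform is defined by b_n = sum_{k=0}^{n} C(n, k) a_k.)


With a_k = 1 for all k, b_n = sum_{k=0}^{n} C(n, k) = 2^n by the binomial theorem.
For n = 143: 2^143 = 11150372599265311570767859136324180752990208.

11150372599265311570767859136324180752990208


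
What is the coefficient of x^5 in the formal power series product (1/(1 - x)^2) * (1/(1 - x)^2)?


Combine the factors: (1/(1 - x)^2) * (1/(1 - x)^2) = 1/(1 - x)^4.
Then use 1/(1 - x)^r = sum_{k>=0} C(k + r - 1, r - 1) x^k with r = 4 and k = 5:
C(8, 3) = 56.

56


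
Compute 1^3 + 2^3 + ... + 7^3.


This power sum has a closed form given by Faulhaber's formula
sum_{k=1}^{m} k^p = (1 / (p + 1)) * sum_{j=0}^{p} C(p + 1, j) B_j m^(p + 1 - j),
but for small m direct computation is fastest:
1 + 8 + 27 + 64 + 125 + 216 + 343 = 784.

784


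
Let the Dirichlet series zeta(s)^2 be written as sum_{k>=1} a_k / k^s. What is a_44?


The Dirichlet convolution of the constant function 1 with itself gives (1 * 1)(k) = sum_{d | k} 1 = d(k), the number of positive divisors of k.
Since zeta(s) = sum_{k>=1} 1/k^s, we have zeta(s)^2 = sum_{k>=1} d(k)/k^s, so a_k = d(k).
For k = 44: the divisors are 1, 2, 4, 11, 22, 44.
Count = 6.

6


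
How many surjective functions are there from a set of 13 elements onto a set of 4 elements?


By inclusion-exclusion on which target elements are missed, the number of surjections from an n-set onto a k-set is
surj(n, k) = sum_{j=0}^{k} (-1)^j C(k, j) (k - j)^n.
Equivalently surj(n, k) = k! * S(n, k), where S(n, k) is the Stirling number of the second kind.
For n = 13, k = 4:
S(13, 4) = 2532530, so
surj = 4! * 2532530 = 24 * 2532530 = 60780720.

60780720


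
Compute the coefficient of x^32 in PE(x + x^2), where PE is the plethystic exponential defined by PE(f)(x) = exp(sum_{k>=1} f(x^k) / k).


With f(x) = x + x^2, the exponent is sum_{k>=1} (x^k + x^(2k)) / k = -ln(1 - x) - ln(1 - x^2). Exponentiating:
PE(x + x^2) = 1 / ((1 - x)(1 - x^2)).
This is the generating function for partitions of n into parts of size 1 or 2. The number of 2's can be any j in 0..16, and the rest are 1's, so
[x^32] = floor(32/2) + 1 = 17.

17


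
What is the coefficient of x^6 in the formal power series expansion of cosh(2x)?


The Maclaurin series is cosh(t) = sum_{m>=0} t^(2m) / (2m)!, so substituting t = 2x, only even powers of x are nonzero, with coefficient of x^(2m) equal to 2^(2m) / (2m)!.
For x^6 the coefficient is 2^6/6! = 64/720 = 4/45.

4/45


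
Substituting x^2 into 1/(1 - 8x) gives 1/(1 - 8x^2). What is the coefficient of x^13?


Since 1/(1 - 8x^2) only has even powers of x,
the coefficient of x^13 (odd) is 0.

0


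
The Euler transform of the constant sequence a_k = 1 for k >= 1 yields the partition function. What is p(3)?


The Euler transform converts the sequence a_k = 1 into the number of integer partitions.
Using the recurrence or dynamic programming:
p(3) = 3

3


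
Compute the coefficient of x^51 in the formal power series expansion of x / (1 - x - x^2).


Let f(x) = sum_{k>=0} a_k x^k. Multiplying f(x) * (1 - x - x^2) = x and matching coefficients gives a_0 = 0, a_1 = 1, and a_k = a_{k-1} + a_{k-2} for k >= 2. These are the Fibonacci numbers F_k.
Iterating from F_0 = 0, F_1 = 1:
F_0=0, F_1=1, F_2=1, F_3=2, F_4=3, F_5=5, F_6=8, F_7=13, F_8=21, F_9=34, ...
F_51 = 20365011074.

20365011074


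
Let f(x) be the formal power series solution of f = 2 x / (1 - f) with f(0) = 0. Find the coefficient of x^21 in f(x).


Apply Lagrange inversion: f = 2 x * phi(f) with phi(t) = 1/(1 - t), so
[x^n] f = 2^n * (1/n) [t^(n-1)] phi(t)^n = 2^n * (1/n) [t^(n-1)] (1 - t)^(-n) = 2^n * (1/n) C(2n - 2, n - 1) = 2^n * C_{n-1}.
For n = 21: C_20 = C(40, 20) / 21 = 137846528820/21 = 6564120420.
With the 2^21 = 2097152 factor, the coefficient is 2097152 * 6564120420 = 13765958267043840.

13765958267043840


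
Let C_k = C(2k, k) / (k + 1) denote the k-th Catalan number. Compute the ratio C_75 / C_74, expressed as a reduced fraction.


Using C_k = (2k)! / (k! (k+1)!), the ratio C_{k+1}/C_k simplifies to
C_{k+1}/C_k = [(2k+2)! / ((k+1)! (k+2)!)] * [k! (k+1)! / (2k)!]
 = (2k+2)(2k+1) / ((k+1)(k+2)) = 2(2k+1) / (k+2).
For k = 74: 2(2*74 + 1) / (74 + 2) = 298/76 = 149/38.

149/38


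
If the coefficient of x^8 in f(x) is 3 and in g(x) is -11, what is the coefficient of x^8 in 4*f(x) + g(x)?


Scalar multiplication scales coefficients: 4 * 3 = 12.
Then add the g coefficient: 12 + -11
= 1

1


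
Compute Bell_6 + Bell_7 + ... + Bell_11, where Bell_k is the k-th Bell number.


Recall Bell_k counts set partitions of a k-set (with Bell_0 = 1 by convention).
Bell_6 through Bell_11: 203, 877, 4140, 21147, 115975, 678570
Sum = 203 + 877 + 4140 + 21147 + 115975 + 678570 = 820912.

820912


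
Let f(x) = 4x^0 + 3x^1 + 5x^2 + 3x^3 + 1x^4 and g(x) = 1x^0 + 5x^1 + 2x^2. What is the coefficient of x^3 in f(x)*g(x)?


Cauchy product at x^3:
3*2 + 5*5 + 3*1
= 34

34


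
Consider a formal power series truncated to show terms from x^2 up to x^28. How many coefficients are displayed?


From x^2 to x^28 inclusive, the count is 28 - 2 + 1 = 27.

27


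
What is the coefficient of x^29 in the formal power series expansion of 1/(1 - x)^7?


The negative binomial / multiset identity is
1/(1 - x)^r = sum_{k>=0} C(k + r - 1, r - 1) x^k.
Here r = 7 and k = 29, so the coefficient is
C(29 + 6, 6) = C(35, 6)
= 1623160

1623160


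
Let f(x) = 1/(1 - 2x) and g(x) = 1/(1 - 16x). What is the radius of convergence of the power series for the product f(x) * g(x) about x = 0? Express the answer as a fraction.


The radius of 1/(1 - 2x) is 1/2 (nearest singularity at x = 1/2), and the radius of 1/(1 - 16x) is 1/16.
The product f(x)*g(x) = 1/((1 - 2x)(1 - 16x)) has singularities at both 1/2 and 1/16, so its radius of convergence is the distance to the nearest one:
min(1/2, 1/16) = 1/16.

1/16


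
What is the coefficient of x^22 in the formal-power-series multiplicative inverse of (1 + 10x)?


The inverse is 1/(1 + 10x). Apply the geometric identity 1/(1 - y) = sum_{k>=0} y^k with y = -10x:
1/(1 + 10x) = sum_{k>=0} (-10)^k x^k.
So the coefficient of x^22 is (-10)^22 = 10000000000000000000000.

10000000000000000000000


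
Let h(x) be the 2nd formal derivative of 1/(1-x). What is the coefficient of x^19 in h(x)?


Differentiating 2 times: d^2/dx^2 [1/(1-x)] = 2!/(1-x)^3.
The expansion 1/(1-x)^3 = sum_{k>=0} C(k+2, 2) x^k, so the coefficient of x^n in 2!/(1-x)^3 is 2! * C(n+2, 2).
For n = 19: 2 * C(21, 2) = 2 * 210 = 420

420


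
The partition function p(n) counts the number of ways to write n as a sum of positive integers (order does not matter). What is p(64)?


Using the generating function prod_{k>=1} 1/(1-x^k), we compute p(64).
By dynamic programming over parts 1 through 64:
p(64) = 1741630

1741630


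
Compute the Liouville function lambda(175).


The Liouville function is lambda(k) = (-1)^Omega(k), where Omega(k) counts the prime factors of k with multiplicity.
Factoring: 175 = 5 * 5 * 7, so Omega(175) = 3.
lambda(175) = (-1)^3 = -1.

-1


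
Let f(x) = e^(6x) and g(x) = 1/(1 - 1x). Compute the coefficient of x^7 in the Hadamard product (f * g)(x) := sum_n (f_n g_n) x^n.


Expanding: f_k = 6^k/k! (from e^(6x)) and g_k = 1^k (from 1/(1 - 1x)). So the Hadamard coefficient (f * g)_k = 6^k 1^k / k! = (6)^k / k!.
For k = 7: 6^7/7! = 279936/5040 = 1944/35.

1944/35


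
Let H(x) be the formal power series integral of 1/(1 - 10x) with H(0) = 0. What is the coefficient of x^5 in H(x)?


1/(1 - 10x) = sum_{k>=0} 10^k x^k. Integrating termwise with H(0) = 0:
H(x) = sum_{k>=0} 10^k x^(k+1) / (k+1) = sum_{m>=1} 10^(m-1) x^m / m.
For m = 5: 10^4/5 = 10000/5 = 2000.

2000


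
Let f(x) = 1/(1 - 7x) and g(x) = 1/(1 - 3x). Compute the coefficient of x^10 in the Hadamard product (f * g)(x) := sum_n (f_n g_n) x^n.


f has coefficients f_k = 7^k and g has coefficients g_k = 3^k, so the Hadamard product has coefficient (f*g)_k = 7^k * 3^k = 21^k.
For k = 10: 21^10 = 16679880978201.

16679880978201


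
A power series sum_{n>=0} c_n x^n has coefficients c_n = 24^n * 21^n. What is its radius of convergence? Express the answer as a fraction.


By the root test (Cauchy-Hadamard), the radius is R = 1 / limsup_n |c_n|^(1/n).
Here |c_n|^(1/n) = (24^n * 21^n)^(1/n) = 24 * 21 = 504 for all n.
So R = 1/504 = 1/504.

1/504


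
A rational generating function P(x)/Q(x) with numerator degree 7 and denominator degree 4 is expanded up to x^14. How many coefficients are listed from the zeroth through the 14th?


Expanding up to x^14 gives the coefficients for x^0, x^1, ..., x^14.
That is 14 + 1 = 15 coefficients in total.

15


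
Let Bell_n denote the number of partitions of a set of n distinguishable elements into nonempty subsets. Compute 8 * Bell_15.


Bell_15 can be computed from the Bell triangle or from Dobinski's identity Bell_n = (1/e) * sum_{k>=0} k^n / k!.
Computing Bell_15 = 1382958545.
Then 8 * 1382958545 = 11063668360.

11063668360


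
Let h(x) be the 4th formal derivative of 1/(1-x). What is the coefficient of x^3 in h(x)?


Differentiating 4 times: d^4/dx^4 [1/(1-x)] = 4!/(1-x)^5.
The expansion 1/(1-x)^5 = sum_{k>=0} C(k+4, 4) x^k, so the coefficient of x^n in 4!/(1-x)^5 is 4! * C(n+4, 4).
For n = 3: 24 * C(7, 4) = 24 * 35 = 840

840


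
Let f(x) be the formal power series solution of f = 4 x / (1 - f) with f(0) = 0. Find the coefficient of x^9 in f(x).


Apply Lagrange inversion: f = 4 x * phi(f) with phi(t) = 1/(1 - t), so
[x^n] f = 4^n * (1/n) [t^(n-1)] phi(t)^n = 4^n * (1/n) [t^(n-1)] (1 - t)^(-n) = 4^n * (1/n) C(2n - 2, n - 1) = 4^n * C_{n-1}.
For n = 9: C_8 = C(16, 8) / 9 = 12870/9 = 1430.
With the 4^9 = 262144 factor, the coefficient is 262144 * 1430 = 374865920.

374865920


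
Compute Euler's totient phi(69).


phi(n) counts integers in [1, n] coprime to n. Using the multiplicative formula phi(n) = n * prod_{p | n} (1 - 1/p):
69 = 3 * 23, so
phi(69) = 69 * (1 - 1/3) * (1 - 1/23) = 44.

44


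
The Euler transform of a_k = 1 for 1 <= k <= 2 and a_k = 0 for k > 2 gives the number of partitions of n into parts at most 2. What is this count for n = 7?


Partitions of 7 into parts at most 2:
Using generating function (1-x)^(-1)(1-x^2)^(-1),
the coefficient of x^7 = 4

4


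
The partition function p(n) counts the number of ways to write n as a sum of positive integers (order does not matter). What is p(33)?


Using the generating function prod_{k>=1} 1/(1-x^k), we compute p(33).
By dynamic programming over parts 1 through 33:
p(33) = 10143

10143


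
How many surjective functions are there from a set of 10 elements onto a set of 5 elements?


By inclusion-exclusion on which target elements are missed, the number of surjections from an n-set onto a k-set is
surj(n, k) = sum_{j=0}^{k} (-1)^j C(k, j) (k - j)^n.
Equivalently surj(n, k) = k! * S(n, k), where S(n, k) is the Stirling number of the second kind.
For n = 10, k = 5:
S(10, 5) = 42525, so
surj = 5! * 42525 = 120 * 42525 = 5103000.

5103000


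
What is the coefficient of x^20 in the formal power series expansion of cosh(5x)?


The Maclaurin series is cosh(t) = sum_{m>=0} t^(2m) / (2m)!, so substituting t = 5x, only even powers of x are nonzero, with coefficient of x^(2m) equal to 5^(2m) / (2m)!.
For x^20 the coefficient is 5^20/20! = 95367431640625/2432902008176640000 = 152587890625/3892643213082624.

152587890625/3892643213082624


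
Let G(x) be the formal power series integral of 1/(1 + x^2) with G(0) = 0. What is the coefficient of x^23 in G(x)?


1/(1 + x^2) = sum_{j>=0} (-1)^j x^(2j). Integrating termwise with G(0) = 0:
G(x) = sum_{j>=0} (-1)^j x^(2j+1) / (2j+1) = arctan(x).
Only odd powers are nonzero. For x^23 write 23 = 2*11 + 1, giving
(-1)^11 / 23 = -1/23 = -1/23.

-1/23


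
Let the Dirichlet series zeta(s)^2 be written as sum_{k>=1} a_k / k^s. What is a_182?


The Dirichlet convolution of the constant function 1 with itself gives (1 * 1)(k) = sum_{d | k} 1 = d(k), the number of positive divisors of k.
Since zeta(s) = sum_{k>=1} 1/k^s, we have zeta(s)^2 = sum_{k>=1} d(k)/k^s, so a_k = d(k).
For k = 182: the divisors are 1, 2, 7, 13, 14, 26, 91, 182.
Count = 8.

8


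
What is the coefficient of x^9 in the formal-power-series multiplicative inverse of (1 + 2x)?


The inverse is 1/(1 + 2x). Apply the geometric identity 1/(1 - y) = sum_{k>=0} y^k with y = -2x:
1/(1 + 2x) = sum_{k>=0} (-2)^k x^k.
So the coefficient of x^9 is (-2)^9 = -512.

-512


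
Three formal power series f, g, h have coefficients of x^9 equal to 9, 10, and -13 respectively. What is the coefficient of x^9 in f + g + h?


Series addition is componentwise:
9 + 10 + -13
= 6

6


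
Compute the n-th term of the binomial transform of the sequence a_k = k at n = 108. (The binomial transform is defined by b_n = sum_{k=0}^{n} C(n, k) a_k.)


With a_k = k, b_n = sum_{k=0}^{n} C(n, k) k. Using k * C(n, k) = n * C(n-1, k-1) gives b_n = n * sum_{k>=1} C(n-1, k-1) = n * 2^(n-1).
For n = 108: 108 * 2^107 = 108 * 162259276829213363391578010288128 = 17524001897555043246290425111117824.

17524001897555043246290425111117824


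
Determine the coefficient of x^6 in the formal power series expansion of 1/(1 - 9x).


The geometric series identity gives 1/(1 - c x) = sum_{k>=0} c^k x^k, so the coefficient of x^k is c^k.
Here c = 9 and k = 6.
Computing: 9^6 = 531441

531441


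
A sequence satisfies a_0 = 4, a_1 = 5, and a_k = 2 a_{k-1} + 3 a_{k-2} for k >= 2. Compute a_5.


The characteristic equation is t^2 - 2 t - 3 = 0, with roots r_1 = 3 and r_2 = -1 (so c_1 = r_1 + r_2, c_2 = -r_1 r_2 as required).
One can use the closed form a_n = A r_1^n + B r_2^n, but direct iteration is more reliable:
a_0 = 4, a_1 = 5, a_2 = 22, a_3 = 59, a_4 = 184, a_5 = 545.
So a_5 = 545.

545


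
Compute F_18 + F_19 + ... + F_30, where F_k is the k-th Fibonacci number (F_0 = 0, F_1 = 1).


Use the identity sum_{k=0}^{N} F_k = F_{N+2} - 1 (which follows from F_{k+2} - F_{k+1} = F_k). Then
sum_{k=18}^{30} F_k = (F_{32} - 1) - (F_{19} - 1) = F_{32} - F_{19}.
Computing: F_{32} = 2178309, F_{19} = 4181, so
Sum = 2178309 - 4181 = 2174128.

2174128


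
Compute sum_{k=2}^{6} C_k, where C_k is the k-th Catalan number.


C_2 through C_6: 2, 5, 14, 42, 132
Sum = 2 + 5 + 14 + 42 + 132
= 195

195


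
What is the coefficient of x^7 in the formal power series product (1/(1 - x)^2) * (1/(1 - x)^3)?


Combine the factors: (1/(1 - x)^2) * (1/(1 - x)^3) = 1/(1 - x)^5.
Then use 1/(1 - x)^r = sum_{k>=0} C(k + r - 1, r - 1) x^k with r = 5 and k = 7:
C(11, 4) = 330.

330


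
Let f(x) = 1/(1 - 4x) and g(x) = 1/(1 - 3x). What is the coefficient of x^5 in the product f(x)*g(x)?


The coefficient of x^n in f*g is the Cauchy product: sum_{k=0}^{n} a^k * b^(n-k).
With a=4, b=3, n=5:
sum_{k=0}^{5} 4^k * 3^(5-k)
= 3367

3367


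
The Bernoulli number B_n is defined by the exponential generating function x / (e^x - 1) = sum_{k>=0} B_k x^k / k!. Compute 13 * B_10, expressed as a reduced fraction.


Bernoulli numbers can also be computed recursively via B_0 = 1 and sum_{j=0}^{m} C(m+1, j) B_j = 0 for m >= 1. Odd-index Bernoulli numbers vanish for k >= 3.
Computing B_10 = 5/66, so 13 * B_10 = 13 * 5/66 = 65/66.

65/66


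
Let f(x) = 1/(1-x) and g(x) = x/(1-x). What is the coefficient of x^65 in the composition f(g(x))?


First simplify the composition: f(g(x)) = 1/(1 - x/(1-x)) = (1-x)/((1-x) - x) = (1-x)/(1-2x).
Now extract the coefficient. Write (1-x)/(1-2x) = 1/(1-2x) - x/(1-2x).
The coefficient of x^n in 1/(1-2x) is 2^n, and in x/(1-2x) is 2^(n-1) (for n >= 1).
So the coefficient of x^65 is 2^65 - 2^64 = 36893488147419103232 - 18446744073709551616 = 18446744073709551616.

18446744073709551616


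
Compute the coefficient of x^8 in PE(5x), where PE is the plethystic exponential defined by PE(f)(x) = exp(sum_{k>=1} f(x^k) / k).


With f(x) = 5x, the exponent is sum_{k>=1} 5 x^k / k = 5 * (-ln(1 - x)). Exponentiating:
PE(5x) = exp(-5 ln(1 - x)) = 1/(1 - x)^5.
By the negative binomial expansion, [x^n] 1/(1 - x)^5 = C(n + 4, 4).
For n = 8: C(12, 4) = 495.

495


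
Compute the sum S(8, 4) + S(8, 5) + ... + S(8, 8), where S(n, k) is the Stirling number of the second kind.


By definition, S(n, k) counts partitions of an n-set into exactly k nonempty blocks.
Computing row n = 8 for k = 4..8:
S(8, k): 1701, 1050, 266, 28, 1
Sum = 3046.

3046


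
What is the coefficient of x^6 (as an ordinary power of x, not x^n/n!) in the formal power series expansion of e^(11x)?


The exponential series is e^y = sum_{k>=0} y^k / k!. Substituting y = 11x gives
e^(11x) = sum_{k>=0} 11^k x^k / k!.
So the coefficient of x^n is a^n/n! with a = 11, n = 6:
11^6 / 6! = 1771561/720 = 1771561/720

1771561/720


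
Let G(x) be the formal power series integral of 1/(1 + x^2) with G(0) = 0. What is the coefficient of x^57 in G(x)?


1/(1 + x^2) = sum_{j>=0} (-1)^j x^(2j). Integrating termwise with G(0) = 0:
G(x) = sum_{j>=0} (-1)^j x^(2j+1) / (2j+1) = arctan(x).
Only odd powers are nonzero. For x^57 write 57 = 2*28 + 1, giving
(-1)^28 / 57 = 1/57 = 1/57.

1/57


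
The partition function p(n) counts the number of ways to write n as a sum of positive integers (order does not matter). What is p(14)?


Using the generating function prod_{k>=1} 1/(1-x^k), we compute p(14).
By dynamic programming over parts 1 through 14:
p(14) = 135

135


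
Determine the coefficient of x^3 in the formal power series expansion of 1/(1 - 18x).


The geometric series identity gives 1/(1 - c x) = sum_{k>=0} c^k x^k, so the coefficient of x^k is c^k.
Here c = 18 and k = 3.
Computing: 18^3 = 5832

5832


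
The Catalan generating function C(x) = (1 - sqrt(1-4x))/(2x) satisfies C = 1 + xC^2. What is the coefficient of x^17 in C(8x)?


Substituting x -> 8x scales the n-th coefficient by 8^n, so [x^17] C(8x) = 8^17 * C_17.
C_17 = C(2*17, 17)/(18) = 2333606220/18 = 129644790.
So 8^17 * 129644790 = 2251799813685248 * 129644790 = 291934113967263103057920.

291934113967263103057920


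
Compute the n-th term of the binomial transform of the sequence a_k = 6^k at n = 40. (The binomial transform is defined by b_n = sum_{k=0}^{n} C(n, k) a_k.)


With a_k = 6^k, b_n = sum_{k=0}^{n} C(n, k) 6^k = (1 + 6)^n by the binomial theorem.
For n = 40: (1 + 6)^40 = 7^40 = 6366805760909027985741435139224001.

6366805760909027985741435139224001


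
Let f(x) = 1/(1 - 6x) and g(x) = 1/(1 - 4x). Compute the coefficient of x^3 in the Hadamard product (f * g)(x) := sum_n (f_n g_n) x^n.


f has coefficients f_k = 6^k and g has coefficients g_k = 4^k, so the Hadamard product has coefficient (f*g)_k = 6^k * 4^k = 24^k.
For k = 3: 24^3 = 13824.

13824


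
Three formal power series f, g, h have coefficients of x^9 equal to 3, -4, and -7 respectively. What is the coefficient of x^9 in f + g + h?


Series addition is componentwise:
3 + -4 + -7
= -8

-8


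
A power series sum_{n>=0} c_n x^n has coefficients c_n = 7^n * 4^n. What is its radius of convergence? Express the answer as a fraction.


By the root test (Cauchy-Hadamard), the radius is R = 1 / limsup_n |c_n|^(1/n).
Here |c_n|^(1/n) = (7^n * 4^n)^(1/n) = 7 * 4 = 28 for all n.
So R = 1/28 = 1/28.

1/28


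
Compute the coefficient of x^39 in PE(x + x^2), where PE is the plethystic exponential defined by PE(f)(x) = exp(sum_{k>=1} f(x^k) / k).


With f(x) = x + x^2, the exponent is sum_{k>=1} (x^k + x^(2k)) / k = -ln(1 - x) - ln(1 - x^2). Exponentiating:
PE(x + x^2) = 1 / ((1 - x)(1 - x^2)).
This is the generating function for partitions of n into parts of size 1 or 2. The number of 2's can be any j in 0..19, and the rest are 1's, so
[x^39] = floor(39/2) + 1 = 20.

20


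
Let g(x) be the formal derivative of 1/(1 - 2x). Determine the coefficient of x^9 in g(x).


Differentiate termwise: d/dx sum_{k>=0} 2^k x^k = sum_{k>=1} k 2^k x^(k-1) = sum_{j>=0} (j+1) 2^(j+1) x^j.
Equivalently, d/dx [1/(1 - 2x)] = 2/(1 - 2x)^2.
For j = 9: 10 * 2^10 = 10 * 1024 = 10240.

10240


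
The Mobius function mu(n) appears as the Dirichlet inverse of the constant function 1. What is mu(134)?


134 = 2 * 67 (all distinct primes).
mu(134) = (-1)^2 = 1

1


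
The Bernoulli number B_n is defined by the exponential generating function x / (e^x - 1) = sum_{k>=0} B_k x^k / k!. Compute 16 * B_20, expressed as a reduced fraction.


Bernoulli numbers can also be computed recursively via B_0 = 1 and sum_{j=0}^{m} C(m+1, j) B_j = 0 for m >= 1. Odd-index Bernoulli numbers vanish for k >= 3.
Computing B_20 = -174611/330, so 16 * B_20 = 16 * -174611/330 = -1396888/165.

-1396888/165


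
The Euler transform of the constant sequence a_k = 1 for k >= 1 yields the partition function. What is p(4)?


The Euler transform converts the sequence a_k = 1 into the number of integer partitions.
Using the recurrence or dynamic programming:
p(4) = 5

5


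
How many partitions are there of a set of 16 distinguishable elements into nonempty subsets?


Bell_16 can be computed from the Bell triangle or from Dobinski's identity Bell_n = (1/e) * sum_{k>=0} k^n / k!.
Computing Bell_16 = 10480142147.

10480142147


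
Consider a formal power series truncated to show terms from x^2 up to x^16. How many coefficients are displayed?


From x^2 to x^16 inclusive, the count is 16 - 2 + 1 = 15.

15


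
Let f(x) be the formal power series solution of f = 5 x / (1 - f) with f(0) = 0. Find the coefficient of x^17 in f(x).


Apply Lagrange inversion: f = 5 x * phi(f) with phi(t) = 1/(1 - t), so
[x^n] f = 5^n * (1/n) [t^(n-1)] phi(t)^n = 5^n * (1/n) [t^(n-1)] (1 - t)^(-n) = 5^n * (1/n) C(2n - 2, n - 1) = 5^n * C_{n-1}.
For n = 17: C_16 = C(32, 16) / 17 = 601080390/17 = 35357670.
With the 5^17 = 762939453125 factor, the coefficient is 762939453125 * 35357670 = 26975761413574218750.

26975761413574218750


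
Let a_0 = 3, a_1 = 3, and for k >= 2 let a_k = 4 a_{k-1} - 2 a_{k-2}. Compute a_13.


Iterating the recurrence forward:
a_0 = 3
a_1 = 3
a_2 = 4*3 - 2*3 = 6
a_3 = 4*6 - 2*3 = 18
a_4 = 4*18 - 2*6 = 60
a_5 = 4*60 - 2*18 = 204
a_6 = 4*204 - 2*60 = 696
a_7 = 4*696 - 2*204 = 2376
a_8 = 4*2376 - 2*696 = 8112
a_9 = 4*8112 - 2*2376 = 27696
a_10 = 4*27696 - 2*8112 = 94560
a_11 = 4*94560 - 2*27696 = 322848
a_12 = 4*322848 - 2*94560 = 1102272
a_13 = 4*1102272 - 2*322848 = 3763392
So a_13 = 3763392.

3763392


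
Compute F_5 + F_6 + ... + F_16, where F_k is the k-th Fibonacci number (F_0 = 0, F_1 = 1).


Use the identity sum_{k=0}^{N} F_k = F_{N+2} - 1 (which follows from F_{k+2} - F_{k+1} = F_k). Then
sum_{k=5}^{16} F_k = (F_{18} - 1) - (F_{6} - 1) = F_{18} - F_{6}.
Computing: F_{18} = 2584, F_{6} = 8, so
Sum = 2584 - 8 = 2576.

2576


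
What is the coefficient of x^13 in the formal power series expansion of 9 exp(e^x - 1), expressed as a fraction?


exp(e^x - 1) is the exponential generating function for the Bell numbers Bell_k: exp(e^x - 1) = sum_{k>=0} Bell_k x^k / k!.
So the coefficient of x^13 in 9 exp(e^x - 1) is 9 Bell_13 / 13!.
Computing: Bell_13 = 27644437 and 13! = 6227020800, giving
9 * 27644437/6227020800 = 27644437/691891200.

27644437/691891200


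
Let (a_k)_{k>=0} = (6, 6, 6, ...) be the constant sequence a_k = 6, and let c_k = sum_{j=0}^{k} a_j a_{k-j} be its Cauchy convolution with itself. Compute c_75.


Since a_j = 6 for all j >= 0, the convolution sum becomes
c_k = sum_{j=0}^{k} 6 * 6 = 36 * (k + 1).
Equivalently, the generating function of (a_k) is 6/(1 - x) and its square is 36/(1 - x)^2 = sum_{k>=0} 36(k + 1) x^k.
For k = 75: 36 * 76 = 2736.

2736


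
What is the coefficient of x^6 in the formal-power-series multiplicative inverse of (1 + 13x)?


The inverse is 1/(1 + 13x). Apply the geometric identity 1/(1 - y) = sum_{k>=0} y^k with y = -13x:
1/(1 + 13x) = sum_{k>=0} (-13)^k x^k.
So the coefficient of x^6 is (-13)^6 = 4826809.

4826809


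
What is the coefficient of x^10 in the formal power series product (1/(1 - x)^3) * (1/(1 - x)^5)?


Combine the factors: (1/(1 - x)^3) * (1/(1 - x)^5) = 1/(1 - x)^8.
Then use 1/(1 - x)^r = sum_{k>=0} C(k + r - 1, r - 1) x^k with r = 8 and k = 10:
C(17, 7) = 19448.

19448


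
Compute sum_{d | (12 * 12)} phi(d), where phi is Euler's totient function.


First, 12 * 12 = 144. One classical identity is sum_{d | n} phi(d) = n (each k in [1, n] has a unique gcd with n, and among the k's with gcd(k, n) = n/d there are phi(d) of them). So the sum equals 144. We also verify directly:
Divisors of 144: 1, 2, 3, 4, 6, 8, 9, 12, 16, 18, 24, 36, 48, 72, 144.
phi values: 1, 1, 2, 2, 2, 4, 6, 4, 8, 6, 8, 12, 16, 24, 48.
Sum = 144.

144


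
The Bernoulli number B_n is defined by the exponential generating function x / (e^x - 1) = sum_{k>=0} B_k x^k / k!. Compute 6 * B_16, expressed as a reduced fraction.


Bernoulli numbers can also be computed recursively via B_0 = 1 and sum_{j=0}^{m} C(m+1, j) B_j = 0 for m >= 1. Odd-index Bernoulli numbers vanish for k >= 3.
Computing B_16 = -3617/510, so 6 * B_16 = 6 * -3617/510 = -3617/85.

-3617/85


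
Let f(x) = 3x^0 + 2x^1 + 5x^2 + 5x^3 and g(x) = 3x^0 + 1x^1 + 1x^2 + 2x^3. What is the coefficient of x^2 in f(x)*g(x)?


Cauchy product at x^2:
3*1 + 2*1 + 5*3
= 20

20


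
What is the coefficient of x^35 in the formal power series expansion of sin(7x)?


The Maclaurin series is sin(t) = sum_{k>=0} (-1)^k t^(2k+1) / (2k+1)!, so substituting t = 7x, only odd powers of x are nonzero, with coefficient of x^(2k+1) equal to (-1)^k 7^(2k+1) / (2k+1)!.
Write 35 = 2*17 + 1, giving the coefficient (-1)^17 * 7^35 / 35! = -378818692265664781682717625943/10333147966386144929666651337523200000000 = -22539340290692258087863249/614812159599342234168301977600000000.

-22539340290692258087863249/614812159599342234168301977600000000


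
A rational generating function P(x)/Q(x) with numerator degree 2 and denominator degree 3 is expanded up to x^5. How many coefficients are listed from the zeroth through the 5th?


Expanding up to x^5 gives the coefficients for x^0, x^1, ..., x^5.
That is 5 + 1 = 6 coefficients in total.

6


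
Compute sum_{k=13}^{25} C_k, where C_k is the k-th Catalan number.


C_13 through C_25: 742900, 2674440, 9694845, 35357670, 129644790, 477638700, 1767263190, 6564120420, 24466267020, 91482563640, 343059613650, 1289904147324, 4861946401452
Sum = 742900 + 2674440 + 9694845 + 35357670 + 129644790 + 477638700 + 1767263190 + 6564120420 + 24466267020 + 91482563640 + 343059613650 + 1289904147324 + 4861946401452
= 6619846130041

6619846130041


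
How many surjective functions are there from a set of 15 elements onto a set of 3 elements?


By inclusion-exclusion on which target elements are missed, the number of surjections from an n-set onto a k-set is
surj(n, k) = sum_{j=0}^{k} (-1)^j C(k, j) (k - j)^n.
Equivalently surj(n, k) = k! * S(n, k), where S(n, k) is the Stirling number of the second kind.
For n = 15, k = 3:
S(15, 3) = 2375101, so
surj = 3! * 2375101 = 6 * 2375101 = 14250606.

14250606


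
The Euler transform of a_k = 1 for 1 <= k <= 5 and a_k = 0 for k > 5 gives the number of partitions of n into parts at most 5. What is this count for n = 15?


Partitions of 15 into parts at most 5:
Using generating function (1-x)^(-1)(1-x^2)^(-1)...(1-x^5)^(-1),
the coefficient of x^15 = 84

84


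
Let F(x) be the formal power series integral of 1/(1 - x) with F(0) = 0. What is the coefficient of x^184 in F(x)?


1/(1 - x) = sum_{k>=0} x^k. Integrating termwise and using F(0) = 0 gives
F(x) = sum_{k>=0} x^(k+1) / (k+1) = sum_{m>=1} x^m / m = -ln(1 - x).
So the coefficient of x^184 is 1/184 = 1/184.

1/184


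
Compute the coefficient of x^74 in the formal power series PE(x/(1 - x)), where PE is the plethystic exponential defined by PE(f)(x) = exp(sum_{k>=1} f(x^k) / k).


For f(x) = x/(1 - x) we have
sum_{k>=1} f(x^k) / k = sum_{k>=1} (1/k) * x^k / (1 - x^k) = sum_{k, m >= 1} x^(k m) / k,
which after exponentiating simplifies to
PE(x/(1 - x)) = prod_{k>=1} 1 / (1 - x^k).
This is the generating function for the partition function p(n), so the coefficient of x^74 is p(74).
Computing p(74) by dynamic programming over parts 1, 2, ..., 74: p(74) = 7089500.

7089500


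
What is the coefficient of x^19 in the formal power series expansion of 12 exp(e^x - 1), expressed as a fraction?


exp(e^x - 1) is the exponential generating function for the Bell numbers Bell_k: exp(e^x - 1) = sum_{k>=0} Bell_k x^k / k!.
So the coefficient of x^19 in 12 exp(e^x - 1) is 12 Bell_19 / 19!.
Computing: Bell_19 = 5832742205057 and 19! = 121645100408832000, giving
12 * 5832742205057/121645100408832000 = 5832742205057/10137091700736000.

5832742205057/10137091700736000


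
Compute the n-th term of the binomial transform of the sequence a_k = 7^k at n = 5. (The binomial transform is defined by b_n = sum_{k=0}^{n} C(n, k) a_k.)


With a_k = 7^k, b_n = sum_{k=0}^{n} C(n, k) 7^k = (1 + 7)^n by the binomial theorem.
For n = 5: (1 + 7)^5 = 8^5 = 32768.

32768


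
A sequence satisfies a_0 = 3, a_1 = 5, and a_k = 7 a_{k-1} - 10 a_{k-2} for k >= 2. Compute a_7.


The characteristic equation is t^2 - 7 t + 10 = 0, with roots r_1 = 5 and r_2 = 2 (so c_1 = r_1 + r_2, c_2 = -r_1 r_2 as required).
One can use the closed form a_n = A r_1^n + B r_2^n, but direct iteration is more reliable:
a_0 = 3, a_1 = 5, a_2 = 5, a_3 = -15, a_4 = -155, a_5 = -935, a_6 = -4995, a_7 = -25615.
So a_7 = -25615.

-25615
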